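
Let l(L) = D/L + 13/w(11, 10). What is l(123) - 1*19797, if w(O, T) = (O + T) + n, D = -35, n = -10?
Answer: -26784127/1353 ≈ -19796.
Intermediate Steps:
w(O, T) = -10 + O + T (w(O, T) = (O + T) - 10 = -10 + O + T)
l(L) = 13/11 - 35/L (l(L) = -35/L + 13/(-10 + 11 + 10) = -35/L + 13/11 = 13/11 - 35/L)
l(123) - 1*19797 = (13/11 - 35/123) - 1*19797 = (13/11 - 35*1/123) - 19797 = (13/11 - 35/123) - 19797 = 1214/1353 - 19797 = -26784127/1353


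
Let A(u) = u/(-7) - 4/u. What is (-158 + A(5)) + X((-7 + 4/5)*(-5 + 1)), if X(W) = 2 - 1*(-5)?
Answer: -5338/35 ≈ -152.51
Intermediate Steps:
A(u) = -4/u - u/7 (A(u) = u*(-1/7) - 4/u = -u/7 - 4/u = -4/u - u/7)
X(W) = 7 (X(W) = 2 + 5 = 7)
(-158 + A(5)) + X((-7 + 4/5)*(-5 + 1)) = (-158 + (-4/5 - 1/7*5)) + 7 = (-158 + (-4*1/5 - 5/7)) + 7 = (-158 + (-4/5 - 5/7)) + 7 = (-158 - 53/35) + 7 = -5583/35 + 7 = -5338/35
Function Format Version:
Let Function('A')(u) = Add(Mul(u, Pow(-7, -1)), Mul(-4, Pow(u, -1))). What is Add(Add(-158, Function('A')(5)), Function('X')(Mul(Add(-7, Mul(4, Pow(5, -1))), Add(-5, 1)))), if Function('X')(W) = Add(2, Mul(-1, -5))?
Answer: Rational(-5338, 35) ≈ -152.51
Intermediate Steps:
Function('A')(u) = Add(Mul(-4, Pow(u, -1)), Mul(Rational(-1, 7), u)) (Function('A')(u) = Add(Mul(u, Rational(-1, 7)), Mul(-4, Pow(u, -1))) = Add(Mul(Rational(-1, 7), u), Mul(-4, Pow(u, -1))) = Add(Mul(-4, Pow(u, -1)), Mul(Rational(-1, 7), u)))
Function('X')(W) = 7 (Function('X')(W) = Add(2, 5) = 7)
Add(Add(-158, Function('A')(5)), Function('X')(Mul(Add(-7, Mul(4, Pow(5, -1))), Add(-5, 1)))) = Add(Add(-158, Add(Mul(-4, Pow(5, -1)), Mul(Rational(-1, 7), 5))), 7) = Add(Add(-158, Add(Mul(-4, Rational(1, 5)), Rational(-5, 7))), 7) = Add(Add(-158, Add(Rational(-4, 5), Rational(-5, 7))), 7) = Add(Add(-158, Rational(-53, 35)), 7) = Add(Rational(-5583, 35), 7) = Rational(-5338, 35)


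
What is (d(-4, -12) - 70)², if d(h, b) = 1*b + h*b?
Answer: 1156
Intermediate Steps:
d(h, b) = b + b*h
(d(-4, -12) - 70)² = (-12*(1 - 4) - 70)² = (-12*(-3) - 70)² = (36 - 70)² = (-34)² = 1156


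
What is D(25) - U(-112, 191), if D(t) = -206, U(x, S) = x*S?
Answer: 21186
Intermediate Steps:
U(x, S) = S*x
D(25) - U(-112, 191) = -206 - 191*(-112) = -206 - 1*(-21392) = -206 + 21392 = 21186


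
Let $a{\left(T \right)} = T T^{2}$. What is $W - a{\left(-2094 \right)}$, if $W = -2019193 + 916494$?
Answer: $9180743885$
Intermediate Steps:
$a{\left(T \right)} = T^{3}$
$W = -1102699$
$W - a{\left(-2094 \right)} = -1102699 - \left(-2094\right)^{3} = -1102699 - -9181846584 = -1102699 + 9181846584 = 9180743885$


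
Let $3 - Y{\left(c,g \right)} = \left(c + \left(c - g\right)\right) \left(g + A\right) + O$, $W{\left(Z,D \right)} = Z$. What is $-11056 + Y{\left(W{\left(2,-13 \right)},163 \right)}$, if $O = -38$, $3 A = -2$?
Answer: $14796$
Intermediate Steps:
$A = - \frac{2}{3}$ ($A = \frac{1}{3} \left(-2\right) = - \frac{2}{3} \approx -0.66667$)
$Y{\left(c,g \right)} = 41 - \left(- \frac{2}{3} + g\right) \left(- g + 2 c\right)$ ($Y{\left(c,g \right)} = 3 - \left(\left(c + \left(c - g\right)\right) \left(g - \frac{2}{3}\right) - 38\right) = 3 - \left(\left(- g + 2 c\right) \left(- \frac{2}{3} + g\right) - 38\right) = 3 - \left(\left(- \frac{2}{3} + g\right) \left(- g + 2 c\right) - 38\right) = 3 - \left(-38 + \left(- \frac{2}{3} + g\right) \left(- g + 2 c\right)\right) = 41 - \left(- \frac{2}{3} + g\right) \left(- g + 2 c\right)$)
$-11056 + Y{\left(W{\left(2,-13 \right)},163 \right)} = -11056 + \left(41 + 163^{2} - \frac{326}{3} + \frac{4}{3} \cdot 2 - 4 \cdot 163\right) = -11056 + \left(41 + 26569 - \frac{326}{3} + \frac{8}{3} - 652\right) = -11056 + 25852 = 14796$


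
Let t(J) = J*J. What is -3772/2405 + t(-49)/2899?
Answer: -396971/536315 ≈ -0.74018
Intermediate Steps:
t(J) = J²
-3772/2405 + t(-49)/2899 = -3772/2405 + (-49)²/2899 = -3772*1/2405 + 2401*(1/2899) = -3772/2405 + 2401/2899 = -396971/536315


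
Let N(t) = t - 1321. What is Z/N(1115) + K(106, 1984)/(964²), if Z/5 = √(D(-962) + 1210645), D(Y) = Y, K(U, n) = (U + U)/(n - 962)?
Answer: 53/237435128 - 365*√227/206 ≈ -26.696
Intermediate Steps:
K(U, n) = 2*U/(-962 + n) (K(U, n) = (2*U)/(-962 + n) = 2*U/(-962 + n))
N(t) = -1321 + t
Z = 365*√227 (Z = 5*√(-962 + 1210645) = 5*√1209683 = 5*(73*√227) = 365*√227 ≈ 5499.3)
Z/N(1115) + K(106, 1984)/(964²) = (365*√227)/(-1321 + 1115) + (2*106/(-962 + 1984))/(964²) = (365*√227)/(-206) + (2*106/1022)/929296 = (365*√227)*(-1/206) + (2*106*(1/1022))*(1/929296) = -365*√227/206 + (106/511)*(1/929296) = -365*√227/206 + 53/237435128 = 53/237435128 - 365*√227/206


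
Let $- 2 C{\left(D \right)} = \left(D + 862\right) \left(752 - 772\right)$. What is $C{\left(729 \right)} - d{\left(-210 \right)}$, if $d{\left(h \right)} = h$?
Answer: $16120$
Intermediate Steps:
$C{\left(D \right)} = 8620 + 10 D$ ($C{\left(D \right)} = - \frac{\left(D + 862\right) \left(752 - 772\right)}{2} = - \frac{\left(862 + D\right) \left(-20\right)}{2} = - \frac{-17240 - 20 D}{2} = 8620 + 10 D$)
$C{\left(729 \right)} - d{\left(-210 \right)} = \left(8620 + 10 \cdot 729\right) - -210 = \left(8620 + 7290\right) + 210 = 15910 + 210 = 16120$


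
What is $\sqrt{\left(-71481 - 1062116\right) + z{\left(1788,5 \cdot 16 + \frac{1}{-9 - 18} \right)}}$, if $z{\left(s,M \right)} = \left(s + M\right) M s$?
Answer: $\frac{\sqrt{193867434807}}{27} \approx 16308.0$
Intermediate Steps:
$z{\left(s,M \right)} = M s \left(M + s\right)$ ($z{\left(s,M \right)} = \left(M + s\right) M s = M \left(M + s\right) s = M s \left(M + s\right)$)
$\sqrt{\left(-71481 - 1062116\right) + z{\left(1788,5 \cdot 16 + \frac{1}{-9 - 18} \right)}} = \sqrt{\left(-71481 - 1062116\right) + \left(5 \cdot 16 + \frac{1}{-9 - 18}\right) 1788 \left(\left(5 \cdot 16 + \frac{1}{-9 - 18}\right) + 1788\right)} = \sqrt{-1133597 + \left(80 + \frac{1}{-27}\right) 1788 \left(\left(80 + \frac{1}{-27}\right) + 1788\right)} = \sqrt{-1133597 + \left(80 - \frac{1}{27}\right) 1788 \left(\left(80 - \frac{1}{27}\right) + 1788\right)} = \sqrt{-1133597 + \frac{2159}{27} \cdot 1788 \left(\frac{2159}{27} + 1788\right)} = \sqrt{-1133597 + \frac{2159}{27} \cdot 1788 \cdot \frac{50435}{27}} = \sqrt{-1133597 + \frac{64897942340}{243}} = \sqrt{\frac{64622478269}{243}} = \frac{\sqrt{193867434807}}{27}$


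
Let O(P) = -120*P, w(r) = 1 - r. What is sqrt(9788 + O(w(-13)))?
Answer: 2*sqrt(2027) ≈ 90.044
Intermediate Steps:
sqrt(9788 + O(w(-13))) = sqrt(9788 - 120*(1 - 1*(-13))) = sqrt(9788 - 120*(1 + 13)) = sqrt(9788 - 120*14) = sqrt(9788 - 1680) = sqrt(8108) = 2*sqrt(2027)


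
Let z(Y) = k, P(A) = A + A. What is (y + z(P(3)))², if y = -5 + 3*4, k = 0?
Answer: 49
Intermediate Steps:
P(A) = 2*A
y = 7 (y = -5 + 12 = 7)
z(Y) = 0
(y + z(P(3)))² = (7 + 0)² = 7² = 49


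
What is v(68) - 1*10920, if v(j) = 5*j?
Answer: -10580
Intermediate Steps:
v(68) - 1*10920 = 5*68 - 1*10920 = 340 - 10920 = -10580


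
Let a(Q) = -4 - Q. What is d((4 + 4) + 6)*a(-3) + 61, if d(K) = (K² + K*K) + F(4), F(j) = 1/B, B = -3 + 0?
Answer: -992/3 ≈ -330.67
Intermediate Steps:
B = -3
F(j) = -⅓ (F(j) = 1/(-3) = -⅓)
d(K) = -⅓ + 2*K² (d(K) = (K² + K*K) - ⅓ = (K² + K²) - ⅓ = 2*K² - ⅓ = -⅓ + 2*K²)
d((4 + 4) + 6)*a(-3) + 61 = (-⅓ + 2*((4 + 4) + 6)²)*(-4 - 1*(-3)) + 61 = (-⅓ + 2*(8 + 6)²)*(-4 + 3) + 61 = (-⅓ + 2*14²)*(-1) + 61 = (-⅓ + 2*196)*(-1) + 61 = (-⅓ + 392)*(-1) + 61 = (1175/3)*(-1) + 61 = -1175/3 + 61 = -992/3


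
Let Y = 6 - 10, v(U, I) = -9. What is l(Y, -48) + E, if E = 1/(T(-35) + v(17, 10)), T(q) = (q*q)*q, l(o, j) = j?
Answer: -2058433/42884 ≈ -48.000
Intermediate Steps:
Y = -4
T(q) = q**3 (T(q) = q**2*q = q**3)
E = -1/42884 (E = 1/((-35)**3 - 9) = 1/(-42875 - 9) = 1/(-42884) = -1/42884 ≈ -2.3319e-5)
l(Y, -48) + E = -48 - 1/42884 = -2058433/42884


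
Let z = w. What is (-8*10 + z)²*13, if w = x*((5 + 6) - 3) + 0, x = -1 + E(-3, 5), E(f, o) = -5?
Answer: 212992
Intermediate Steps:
x = -6 (x = -1 - 5 = -6)
w = -48 (w = -6*((5 + 6) - 3) + 0 = -6*(11 - 3) + 0 = -6*8 + 0 = -48 + 0 = -48)
z = -48
(-8*10 + z)²*13 = (-8*10 - 48)²*13 = (-80 - 48)²*13 = (-128)²*13 = 16384*13 = 212992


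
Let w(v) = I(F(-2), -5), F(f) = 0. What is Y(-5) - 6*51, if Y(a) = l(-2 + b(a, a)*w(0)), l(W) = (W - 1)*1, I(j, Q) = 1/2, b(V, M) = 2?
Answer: -308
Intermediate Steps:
I(j, Q) = ½
w(v) = ½
l(W) = -1 + W (l(W) = (-1 + W)*1 = -1 + W)
Y(a) = -2 (Y(a) = -1 + (-2 + 2*(½)) = -1 + (-2 + 1) = -1 - 1 = -2)
Y(-5) - 6*51 = -2 - 6*51 = -2 - 306 = -308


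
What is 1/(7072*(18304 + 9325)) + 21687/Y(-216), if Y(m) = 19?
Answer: 4237472549875/3712453472 ≈ 1141.4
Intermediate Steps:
1/(7072*(18304 + 9325)) + 21687/Y(-216) = 1/(7072*(18304 + 9325)) + 21687/19 = (1/7072)/27629 + 21687*(1/19) = (1/7072)*(1/27629) + 21687/19 = 1/195392288 + 21687/19 = 4237472549875/3712453472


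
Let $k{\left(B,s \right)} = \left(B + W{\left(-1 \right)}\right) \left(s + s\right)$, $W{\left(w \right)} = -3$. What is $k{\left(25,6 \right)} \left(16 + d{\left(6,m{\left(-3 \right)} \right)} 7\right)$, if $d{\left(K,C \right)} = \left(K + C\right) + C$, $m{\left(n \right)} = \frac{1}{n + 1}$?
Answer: $13464$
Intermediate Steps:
$m{\left(n \right)} = \frac{1}{1 + n}$
$d{\left(K,C \right)} = K + 2 C$ ($d{\left(K,C \right)} = \left(C + K\right) + C = K + 2 C$)
$k{\left(B,s \right)} = 2 s \left(-3 + B\right)$ ($k{\left(B,s \right)} = \left(B - 3\right) \left(s + s\right) = \left(-3 + B\right) 2 s = 2 s \left(-3 + B\right)$)
$k{\left(25,6 \right)} \left(16 + d{\left(6,m{\left(-3 \right)} \right)} 7\right) = 2 \cdot 6 \left(-3 + 25\right) \left(16 + \left(6 + \frac{2}{1 - 3}\right) 7\right) = 2 \cdot 6 \cdot 22 \left(16 + \left(6 + \frac{2}{-2}\right) 7\right) = 264 \left(16 + \left(6 + 2 \left(- \frac{1}{2}\right)\right) 7\right) = 264 \left(16 + \left(6 - 1\right) 7\right) = 264 \left(16 + 5 \cdot 7\right) = 264 \left(16 + 35\right) = 264 \cdot 51 = 13464$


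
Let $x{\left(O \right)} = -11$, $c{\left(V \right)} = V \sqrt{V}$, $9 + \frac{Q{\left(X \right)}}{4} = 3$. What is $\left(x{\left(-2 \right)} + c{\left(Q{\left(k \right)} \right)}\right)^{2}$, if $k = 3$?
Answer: $-13703 + 1056 i \sqrt{6} \approx -13703.0 + 2586.7 i$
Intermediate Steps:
$Q{\left(X \right)} = -24$ ($Q{\left(X \right)} = -36 + 4 \cdot 3 = -36 + 12 = -24$)
$c{\left(V \right)} = V^{\frac{3}{2}}$
$\left(x{\left(-2 \right)} + c{\left(Q{\left(k \right)} \right)}\right)^{2} = \left(-11 + \left(-24\right)^{\frac{3}{2}}\right)^{2} = \left(-11 - 48 i \sqrt{6}\right)^{2}$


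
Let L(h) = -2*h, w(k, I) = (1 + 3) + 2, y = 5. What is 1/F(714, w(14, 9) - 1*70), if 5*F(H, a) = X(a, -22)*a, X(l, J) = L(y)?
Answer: 1/128 ≈ 0.0078125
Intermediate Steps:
w(k, I) = 6 (w(k, I) = 4 + 2 = 6)
X(l, J) = -10 (X(l, J) = -2*5 = -10)
F(H, a) = -2*a (F(H, a) = (-10*a)/5 = -2*a)
1/F(714, w(14, 9) - 1*70) = 1/(-2*(6 - 1*70)) = 1/(-2*(6 - 70)) = 1/(-2*(-64)) = 1/128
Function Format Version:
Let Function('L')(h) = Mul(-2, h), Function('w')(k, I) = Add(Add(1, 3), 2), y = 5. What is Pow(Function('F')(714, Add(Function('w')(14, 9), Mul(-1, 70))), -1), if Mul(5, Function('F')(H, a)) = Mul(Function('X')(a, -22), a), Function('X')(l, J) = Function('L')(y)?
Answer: Rational(1, 128) ≈ 0.0078125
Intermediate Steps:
Function('w')(k, I) = 6 (Function('w')(k, I) = Add(4, 2) = 6)
Function('X')(l, J) = -10 (Function('X')(l, J) = Mul(-2, 5) = -10)
Function('F')(H, a) = Mul(-2, a) (Function('F')(H, a) = Mul(Rational(1, 5), Mul(-10, a)) = Mul(-2, a))
Pow(Function('F')(714, Add(Function('w')(14, 9), Mul(-1, 70))), -1) = Pow(Mul(-2, Add(6, Mul(-1, 70))), -1) = Pow(Mul(-2, Add(6, -70)), -1) = Pow(Mul(-2, -64), -1) = Pow(128, -1) = Rational(1, 128)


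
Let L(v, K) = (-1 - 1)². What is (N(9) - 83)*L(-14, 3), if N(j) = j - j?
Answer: -332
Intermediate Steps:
N(j) = 0
L(v, K) = 4 (L(v, K) = (-2)² = 4)
(N(9) - 83)*L(-14, 3) = (0 - 83)*4 = -83*4 = -332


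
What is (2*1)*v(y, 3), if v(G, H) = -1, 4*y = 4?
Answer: -2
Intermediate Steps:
y = 1 (y = (1/4)*4 = 1)
(2*1)*v(y, 3) = (2*1)*(-1) = 2*(-1) = -2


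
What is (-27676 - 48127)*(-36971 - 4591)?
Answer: 3150524286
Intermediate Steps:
(-27676 - 48127)*(-36971 - 4591) = -75803*(-41562) = 3150524286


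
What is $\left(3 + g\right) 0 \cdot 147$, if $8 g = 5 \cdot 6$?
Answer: $0$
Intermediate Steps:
$g = \frac{15}{4}$ ($g = \frac{5 \cdot 6}{8} = \frac{1}{8} \cdot 30 = \frac{15}{4} \approx 3.75$)
$\left(3 + g\right) 0 \cdot 147 = \left(3 + \frac{15}{4}\right) 0 \cdot 147 = \frac{27}{4} \cdot 0 \cdot 147 = 0 \cdot 147 = 0$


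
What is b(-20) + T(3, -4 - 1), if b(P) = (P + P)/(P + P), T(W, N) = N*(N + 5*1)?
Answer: 1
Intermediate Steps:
T(W, N) = N*(5 + N) (T(W, N) = N*(N + 5) = N*(5 + N))
b(P) = 1 (b(P) = (2*P)/((2*P)) = (2*P)*(1/(2*P)) = 1)
b(-20) + T(3, -4 - 1) = 1 + (-4 - 1)*(5 + (-4 - 1)) = 1 - 5*(5 - 5) = 1 - 5*0 = 1 + 0 = 1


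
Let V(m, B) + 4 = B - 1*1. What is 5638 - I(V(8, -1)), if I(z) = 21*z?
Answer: 5764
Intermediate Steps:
V(m, B) = -5 + B (V(m, B) = -4 + (B - 1*1) = -4 + (B - 1) = -4 + (-1 + B) = -5 + B)
5638 - I(V(8, -1)) = 5638 - 21*(-5 - 1) = 5638 - 21*(-6) = 5638 - 1*(-126) = 5638 + 126 = 5764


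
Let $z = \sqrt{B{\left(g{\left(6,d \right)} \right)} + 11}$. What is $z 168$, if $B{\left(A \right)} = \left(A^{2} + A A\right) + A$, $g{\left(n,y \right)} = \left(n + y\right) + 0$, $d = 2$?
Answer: $1176 \sqrt{3} \approx 2036.9$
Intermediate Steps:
$g{\left(n,y \right)} = n + y$
$B{\left(A \right)} = A + 2 A^{2}$ ($B{\left(A \right)} = \left(A^{2} + A^{2}\right) + A = 2 A^{2} + A = A + 2 A^{2}$)
$z = 7 \sqrt{3}$ ($z = \sqrt{\left(6 + 2\right) \left(1 + 2 \left(6 + 2\right)\right) + 11} = \sqrt{8 \left(1 + 2 \cdot 8\right) + 11} = \sqrt{8 \left(1 + 16\right) + 11} = \sqrt{8 \cdot 17 + 11} = \sqrt{136 + 11} = \sqrt{147} = 7 \sqrt{3} \approx 12.124$)
$z 168 = 7 \sqrt{3} \cdot 168 = 1176 \sqrt{3}$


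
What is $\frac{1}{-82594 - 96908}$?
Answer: $- \frac{1}{179502} \approx -5.571 \cdot 10^{-6}$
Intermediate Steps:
$\frac{1}{-82594 - 96908} = \frac{1}{-179502} = - \frac{1}{179502}$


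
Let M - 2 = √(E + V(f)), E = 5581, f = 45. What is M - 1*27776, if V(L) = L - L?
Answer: -27774 + √5581 ≈ -27699.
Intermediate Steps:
V(L) = 0
M = 2 + √5581 (M = 2 + √(5581 + 0) = 2 + √5581 ≈ 76.706)
M - 1*27776 = (2 + √5581) - 1*27776 = (2 + √5581) - 27776 = -27774 + √5581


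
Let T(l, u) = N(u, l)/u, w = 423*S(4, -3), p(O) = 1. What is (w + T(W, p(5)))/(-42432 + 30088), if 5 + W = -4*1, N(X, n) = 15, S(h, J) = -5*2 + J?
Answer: 1371/3086 ≈ 0.44426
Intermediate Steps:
S(h, J) = -10 + J
W = -9 (W = -5 - 4*1 = -5 - 4 = -9)
w = -5499 (w = 423*(-10 - 3) = 423*(-13) = -5499)
T(l, u) = 15/u
(w + T(W, p(5)))/(-42432 + 30088) = (-5499 + 15/1)/(-42432 + 30088) = (-5499 + 15*1)/(-12344) = (-5499 + 15)*(-1/12344) = -5484*(-1/12344) = 1371/3086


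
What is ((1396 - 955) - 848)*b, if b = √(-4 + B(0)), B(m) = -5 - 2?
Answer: -407*I*√11 ≈ -1349.9*I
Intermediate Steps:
B(m) = -7
b = I*√11 (b = √(-4 - 7) = √(-11) = I*√11 ≈ 3.3166*I)
((1396 - 955) - 848)*b = ((1396 - 955) - 848)*(I*√11) = (441 - 848)*(I*√11) = -407*I*√11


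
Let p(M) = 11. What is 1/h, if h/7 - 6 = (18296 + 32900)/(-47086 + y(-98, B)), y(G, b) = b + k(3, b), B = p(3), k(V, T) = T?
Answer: 11766/404579 ≈ 0.029082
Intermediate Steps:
B = 11
y(G, b) = 2*b (y(G, b) = b + b = 2*b)
h = 404579/11766 (h = 42 + 7*((18296 + 32900)/(-47086 + 2*11)) = 42 + 7*(51196/(-47086 + 22)) = 42 + 7*(51196/(-47064)) = 42 + 7*(51196*(-1/47064)) = 42 + 7*(-12799/11766) = 42 - 89593/11766 = 404579/11766 ≈ 34.385)
1/h = 1/(404579/11766) = 11766/404579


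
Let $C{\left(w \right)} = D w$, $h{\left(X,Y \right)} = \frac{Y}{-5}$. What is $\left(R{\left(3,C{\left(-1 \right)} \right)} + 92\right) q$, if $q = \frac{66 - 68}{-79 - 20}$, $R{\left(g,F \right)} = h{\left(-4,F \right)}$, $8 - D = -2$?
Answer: $\frac{188}{99} \approx 1.899$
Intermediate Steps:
$D = 10$ ($D = 8 - -2 = 8 + 2 = 10$)
$h{\left(X,Y \right)} = - \frac{Y}{5}$ ($h{\left(X,Y \right)} = Y \left(- \frac{1}{5}\right) = - \frac{Y}{5}$)
$C{\left(w \right)} = 10 w$
$R{\left(g,F \right)} = - \frac{F}{5}$
$q = \frac{2}{99}$ ($q = - \frac{2}{-99} = \left(-2\right) \left(- \frac{1}{99}\right) = \frac{2}{99} \approx 0.020202$)
$\left(R{\left(3,C{\left(-1 \right)} \right)} + 92\right) q = \left(- \frac{10 \left(-1\right)}{5} + 92\right) \frac{2}{99} = \left(\left(- \frac{1}{5}\right) \left(-10\right) + 92\right) \frac{2}{99} = \left(2 + 92\right) \frac{2}{99} = 94 \cdot \frac{2}{99} = \frac{188}{99}$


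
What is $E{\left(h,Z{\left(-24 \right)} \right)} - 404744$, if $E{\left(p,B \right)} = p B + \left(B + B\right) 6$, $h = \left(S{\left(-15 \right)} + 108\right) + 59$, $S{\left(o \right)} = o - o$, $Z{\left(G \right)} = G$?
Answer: $-409040$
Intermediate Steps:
$S{\left(o \right)} = 0$
$h = 167$ ($h = \left(0 + 108\right) + 59 = 108 + 59 = 167$)
$E{\left(p,B \right)} = 12 B + B p$ ($E{\left(p,B \right)} = B p + 2 B 6 = B p + 12 B = 12 B + B p$)
$E{\left(h,Z{\left(-24 \right)} \right)} - 404744 = - 24 \left(12 + 167\right) - 404744 = \left(-24\right) 179 - 404744 = -4296 - 404744 = -409040$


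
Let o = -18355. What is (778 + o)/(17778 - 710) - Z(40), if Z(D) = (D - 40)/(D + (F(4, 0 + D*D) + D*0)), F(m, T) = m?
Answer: -17577/17068 ≈ -1.0298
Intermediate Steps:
Z(D) = (-40 + D)/(4 + D) (Z(D) = (D - 40)/(D + (4 + D*0)) = (-40 + D)/(D + (4 + 0)) = (-40 + D)/(D + 4) = (-40 + D)/(4 + D))
(778 + o)/(17778 - 710) - Z(40) = (778 - 18355)/(17778 - 710) - (-40 + 40)/(4 + 40) = -17577/17068 - 0/44 = -17577*1/17068 - 0/44 = -17577/17068 - 1*0 = -17577/17068 + 0 = -17577/17068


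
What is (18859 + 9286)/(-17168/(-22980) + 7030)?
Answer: 161693025/40391642 ≈ 4.0031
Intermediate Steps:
(18859 + 9286)/(-17168/(-22980) + 7030) = 28145/(-17168*(-1/22980) + 7030) = 28145/(4292/5745 + 7030) = 28145/(40391642/5745) = 28145*(5745/40391642) = 161693025/40391642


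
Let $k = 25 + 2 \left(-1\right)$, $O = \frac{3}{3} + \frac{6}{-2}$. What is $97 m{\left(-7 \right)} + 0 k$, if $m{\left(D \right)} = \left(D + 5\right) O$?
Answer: $388$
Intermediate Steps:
$O = -2$ ($O = 3 \cdot \frac{1}{3} + 6 \left(- \frac{1}{2}\right) = 1 - 3 = -2$)
$k = 23$ ($k = 25 - 2 = 23$)
$m{\left(D \right)} = -10 - 2 D$ ($m{\left(D \right)} = \left(D + 5\right) \left(-2\right) = \left(5 + D\right) \left(-2\right) = -10 - 2 D$)
$97 m{\left(-7 \right)} + 0 k = 97 \left(-10 - -14\right) + 0 \cdot 23 = 97 \left(-10 + 14\right) + 0 = 97 \cdot 4 + 0 = 388 + 0 = 388$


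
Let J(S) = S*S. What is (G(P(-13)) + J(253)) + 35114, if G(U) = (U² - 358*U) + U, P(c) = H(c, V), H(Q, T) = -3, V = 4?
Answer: 100203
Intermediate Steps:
J(S) = S²
P(c) = -3
G(U) = U² - 357*U
(G(P(-13)) + J(253)) + 35114 = (-3*(-357 - 3) + 253²) + 35114 = (-3*(-360) + 64009) + 35114 = (1080 + 64009) + 35114 = 65089 + 35114 = 100203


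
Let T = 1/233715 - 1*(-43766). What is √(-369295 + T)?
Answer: I*√17781273306839310/233715 ≈ 570.55*I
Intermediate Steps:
T = 10228770691/233715 (T = 1/233715 + 43766 = 10228770691/233715 ≈ 43766.)
√(-369295 + T) = √(-369295 + 10228770691/233715) = √(-76081010234/233715) = I*√17781273306839310/233715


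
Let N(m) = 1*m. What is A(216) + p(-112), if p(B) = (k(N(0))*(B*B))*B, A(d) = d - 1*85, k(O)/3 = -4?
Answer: 16859267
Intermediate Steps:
N(m) = m
k(O) = -12 (k(O) = 3*(-4) = -12)
A(d) = -85 + d (A(d) = d - 85 = -85 + d)
p(B) = -12*B**3 (p(B) = (-12*B*B)*B = (-12*B**2)*B = -12*B**3)
A(216) + p(-112) = (-85 + 216) - 12*(-112)**3 = 131 - 12*(-1404928) = 131 + 16859136 = 16859267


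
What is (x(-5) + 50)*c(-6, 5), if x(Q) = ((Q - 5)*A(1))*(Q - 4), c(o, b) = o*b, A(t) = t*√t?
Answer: -4200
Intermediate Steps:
A(t) = t^(3/2)
c(o, b) = b*o
x(Q) = (-5 + Q)*(-4 + Q) (x(Q) = ((Q - 5)*1^(3/2))*(Q - 4) = ((-5 + Q)*1)*(-4 + Q) = (-5 + Q)*(-4 + Q))
(x(-5) + 50)*c(-6, 5) = ((20 + (-5)² - 9*(-5)) + 50)*(5*(-6)) = ((20 + 25 + 45) + 50)*(-30) = (90 + 50)*(-30) = 140*(-30) = -4200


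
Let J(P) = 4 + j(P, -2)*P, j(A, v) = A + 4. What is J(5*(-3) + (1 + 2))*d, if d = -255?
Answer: -25500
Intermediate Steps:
j(A, v) = 4 + A
J(P) = 4 + P*(4 + P) (J(P) = 4 + (4 + P)*P = 4 + P*(4 + P))
J(5*(-3) + (1 + 2))*d = (4 + (5*(-3) + (1 + 2))*(4 + (5*(-3) + (1 + 2))))*(-255) = (4 + (-15 + 3)*(4 + (-15 + 3)))*(-255) = (4 - 12*(4 - 12))*(-255) = (4 - 12*(-8))*(-255) = (4 + 96)*(-255) = 100*(-255) = -25500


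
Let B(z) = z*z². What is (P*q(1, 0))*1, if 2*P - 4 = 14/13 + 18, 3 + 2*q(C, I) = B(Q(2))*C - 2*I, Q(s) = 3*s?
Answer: 15975/13 ≈ 1228.8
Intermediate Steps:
B(z) = z³
q(C, I) = -3/2 - I + 108*C (q(C, I) = -3/2 + ((3*2)³*C - 2*I)/2 = -3/2 + (6³*C - 2*I)/2 = -3/2 + (216*C - 2*I)/2 = -3/2 + (-2*I + 216*C)/2 = -3/2 + (-I + 108*C) = -3/2 - I + 108*C)
P = 150/13 (P = 2 + (14/13 + 18)/2 = 2 + (½)*(248/13) = 2 + 124/13 = 150/13 ≈ 11.538)
(P*q(1, 0))*1 = (150*(-3/2 - 1*0 + 108*1)/13)*1 = (150*(-3/2 + 0 + 108)/13)*1 = ((150/13)*(213/2))*1 = (15975/13)*1 = 15975/13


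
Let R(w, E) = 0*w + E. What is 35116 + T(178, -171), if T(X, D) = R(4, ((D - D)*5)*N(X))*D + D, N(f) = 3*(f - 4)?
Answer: 34945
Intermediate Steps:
N(f) = -12 + 3*f (N(f) = 3*(-4 + f) = -12 + 3*f)
R(w, E) = E (R(w, E) = 0 + E = E)
T(X, D) = D (T(X, D) = (((D - D)*5)*(-12 + 3*X))*D + D = ((0*5)*(-12 + 3*X))*D + D = (0*(-12 + 3*X))*D + D = 0*D + D = 0 + D = D)
35116 + T(178, -171) = 35116 - 171 = 34945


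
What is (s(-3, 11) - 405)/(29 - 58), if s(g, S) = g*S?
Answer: 438/29 ≈ 15.103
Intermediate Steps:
s(g, S) = S*g
(s(-3, 11) - 405)/(29 - 58) = (11*(-3) - 405)/(29 - 58) = (-33 - 405)/(-29) = -438*(-1/29) = 438/29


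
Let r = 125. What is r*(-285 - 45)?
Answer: -41250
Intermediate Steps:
r*(-285 - 45) = 125*(-285 - 45) = 125*(-330) = -41250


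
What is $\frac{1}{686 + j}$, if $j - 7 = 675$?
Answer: $\frac{1}{1368} \approx 0.00073099$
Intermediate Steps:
$j = 682$ ($j = 7 + 675 = 682$)
$\frac{1}{686 + j} = \frac{1}{686 + 682} = \frac{1}{1368}$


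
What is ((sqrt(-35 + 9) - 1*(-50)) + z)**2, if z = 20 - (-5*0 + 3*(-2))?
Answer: (76 + I*sqrt(26))**2 ≈ 5750.0 + 775.05*I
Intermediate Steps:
z = 26 (z = 20 - (0 - 6) = 20 - 1*(-6) = 20 + 6 = 26)
((sqrt(-35 + 9) - 1*(-50)) + z)**2 = ((sqrt(-35 + 9) - 1*(-50)) + 26)**2 = ((sqrt(-26) + 50) + 26)**2 = ((I*sqrt(26) + 50) + 26)**2 = ((50 + I*sqrt(26)) + 26)**2 = (76 + I*sqrt(26))**2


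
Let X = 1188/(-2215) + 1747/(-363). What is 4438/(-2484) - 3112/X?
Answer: 3098173961749/5341654458 ≈ 580.00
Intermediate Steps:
X = -4300849/804045 (X = 1188*(-1/2215) + 1747*(-1/363) = -1188/2215 - 1747/363 = -4300849/804045 ≈ -5.3490)
4438/(-2484) - 3112/X = 4438/(-2484) - 3112/(-4300849/804045) = 4438*(-1/2484) - 3112*(-804045/4300849) = -2219/1242 + 2502188040/4300849 = 3098173961749/5341654458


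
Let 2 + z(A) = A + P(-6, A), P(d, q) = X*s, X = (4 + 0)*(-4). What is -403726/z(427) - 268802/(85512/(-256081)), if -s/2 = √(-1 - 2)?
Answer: 902151867838351/1122021276 + 12919232*I*√3/183697 ≈ 8.0404e+5 + 121.81*I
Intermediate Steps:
s = -2*I*√3 (s = -2*√(-1 - 2) = -2*I*√3 ≈ -3.4641*I)
X = -16 (X = 4*(-4) = -16)
P(d, q) = 32*I*√3 (P(d, q) = -(-32)*I*√3 = 32*I*√3)
z(A) = -2 + A + 32*I*√3 (z(A) = -2 + (A + 32*I*√3) = -2 + A + 32*I*√3)
-403726/z(427) - 268802/(85512/(-256081)) = -403726/(-2 + 427 + 32*I*√3) - 268802/(85512/(-256081)) = -403726/(425 + 32*I*√3) - 268802/(85512*(-1/256081)) = -403726/(425 + 32*I*√3) - 268802/(-12216/36583) = -403726/(425 + 32*I*√3) - 268802*(-36583/12216) = -403726/(425 + 32*I*√3) + 4916791783/6108 = 4916791783/6108 - 403726/(425 + 32*I*√3)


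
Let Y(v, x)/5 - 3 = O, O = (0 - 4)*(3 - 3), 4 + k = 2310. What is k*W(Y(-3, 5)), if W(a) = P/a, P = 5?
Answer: 2306/3 ≈ 768.67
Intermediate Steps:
k = 2306 (k = -4 + 2310 = 2306)
O = 0 (O = -4*0 = 0)
Y(v, x) = 15 (Y(v, x) = 15 + 5*0 = 15 + 0 = 15)
W(a) = 5/a
k*W(Y(-3, 5)) = 2306*(5/15) = 2306*(5*(1/15)) = 2306*(⅓) = 2306/3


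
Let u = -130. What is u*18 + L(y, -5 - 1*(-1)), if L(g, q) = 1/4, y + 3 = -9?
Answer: -9359/4 ≈ -2339.8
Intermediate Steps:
y = -12 (y = -3 - 9 = -12)
L(g, q) = ¼
u*18 + L(y, -5 - 1*(-1)) = -130*18 + ¼ = -2340 + ¼ = -9359/4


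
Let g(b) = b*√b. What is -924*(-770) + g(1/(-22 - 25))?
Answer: 711480 - I*√47/2209 ≈ 7.1148e+5 - 0.0031035*I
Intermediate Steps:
g(b) = b^(3/2)
-924*(-770) + g(1/(-22 - 25)) = -924*(-770) + (1/(-22 - 25))^(3/2) = 711480 + (1/(-47))^(3/2) = 711480 + (-1/47)^(3/2) = 711480 - I*√47/2209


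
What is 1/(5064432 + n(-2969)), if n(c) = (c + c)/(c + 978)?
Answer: 1991/10083290050 ≈ 1.9746e-7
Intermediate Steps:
n(c) = 2*c/(978 + c) (n(c) = (2*c)/(978 + c) = 2*c/(978 + c))
1/(5064432 + n(-2969)) = 1/(5064432 + 2*(-2969)/(978 - 2969)) = 1/(5064432 + 2*(-2969)/(-1991)) = 1/(5064432 + 2*(-2969)*(-1/1991)) = 1/(5064432 + 5938/1991) = 1/(10083290050/1991) = 1991/10083290050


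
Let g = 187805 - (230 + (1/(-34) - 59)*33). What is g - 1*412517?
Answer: -7581797/34 ≈ -2.2299e+5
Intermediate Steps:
g = 6443781/34 (g = 187805 - (230 + (-1/34 - 59)*33) = 187805 - (230 - 2007/34*33) = 187805 - (230 - 66231/34) = 187805 - 1*(-58411/34) = 187805 + 58411/34 = 6443781/34 ≈ 1.8952e+5)
g - 1*412517 = 6443781/34 - 1*412517 = 6443781/34 - 412517 = -7581797/34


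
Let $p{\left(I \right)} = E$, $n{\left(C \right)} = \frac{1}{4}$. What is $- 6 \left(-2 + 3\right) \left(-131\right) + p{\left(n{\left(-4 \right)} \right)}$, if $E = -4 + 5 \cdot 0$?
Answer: $782$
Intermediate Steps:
$n{\left(C \right)} = \frac{1}{4}$
$E = -4$ ($E = -4 + 0 = -4$)
$p{\left(I \right)} = -4$
$- 6 \left(-2 + 3\right) \left(-131\right) + p{\left(n{\left(-4 \right)} \right)} = - 6 \left(-2 + 3\right) \left(-131\right) - 4 = \left(-6\right) 1 \left(-131\right) - 4 = \left(-6\right) \left(-131\right) - 4 = 786 - 4 = 782$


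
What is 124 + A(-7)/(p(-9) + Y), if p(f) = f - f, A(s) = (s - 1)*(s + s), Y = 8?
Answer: 138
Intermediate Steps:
A(s) = 2*s*(-1 + s) (A(s) = (-1 + s)*(2*s) = 2*s*(-1 + s))
p(f) = 0
124 + A(-7)/(p(-9) + Y) = 124 + (2*(-7)*(-1 - 7))/(0 + 8) = 124 + (2*(-7)*(-8))/8 = 124 + (1/8)*112 = 124 + 14 = 138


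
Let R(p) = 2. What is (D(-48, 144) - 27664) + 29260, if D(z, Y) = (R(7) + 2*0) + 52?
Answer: 1650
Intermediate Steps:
D(z, Y) = 54 (D(z, Y) = (2 + 2*0) + 52 = (2 + 0) + 52 = 2 + 52 = 54)
(D(-48, 144) - 27664) + 29260 = (54 - 27664) + 29260 = -27610 + 29260 = 1650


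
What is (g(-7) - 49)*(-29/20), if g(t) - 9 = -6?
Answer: 667/10 ≈ 66.700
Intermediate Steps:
g(t) = 3 (g(t) = 9 - 6 = 3)
(g(-7) - 49)*(-29/20) = (3 - 49)*(-29/20) = -(-1334)/20 = -46*(-29/20) = 667/10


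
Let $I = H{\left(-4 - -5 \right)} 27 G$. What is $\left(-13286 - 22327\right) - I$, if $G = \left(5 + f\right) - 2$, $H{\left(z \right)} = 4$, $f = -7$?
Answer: $-35181$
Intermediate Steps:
$G = -4$ ($G = \left(5 - 7\right) - 2 = -2 - 2 = -4$)
$I = -432$ ($I = 4 \cdot 27 \left(-4\right) = 108 \left(-4\right) = -432$)
$\left(-13286 - 22327\right) - I = \left(-13286 - 22327\right) - -432 = \left(-13286 - 22327\right) + 432 = -35613 + 432 = -35181$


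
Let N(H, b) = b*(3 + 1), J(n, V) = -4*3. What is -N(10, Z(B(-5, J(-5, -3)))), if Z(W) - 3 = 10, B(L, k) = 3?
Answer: -52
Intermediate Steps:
J(n, V) = -12
Z(W) = 13 (Z(W) = 3 + 10 = 13)
N(H, b) = 4*b (N(H, b) = b*4 = 4*b)
-N(10, Z(B(-5, J(-5, -3)))) = -4*13 = -1*52 = -52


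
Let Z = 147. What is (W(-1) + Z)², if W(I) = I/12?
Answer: 3108169/144 ≈ 21585.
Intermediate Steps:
W(I) = I/12 (W(I) = I*(1/12) = I/12)
(W(-1) + Z)² = ((1/12)*(-1) + 147)² = (-1/12 + 147)² = (1763/12)² = 3108169/144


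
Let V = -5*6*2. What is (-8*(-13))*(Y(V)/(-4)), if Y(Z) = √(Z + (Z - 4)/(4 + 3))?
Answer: -572*I*√7/7 ≈ -216.2*I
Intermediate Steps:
V = -60 (V = -30*2 = -60)
Y(Z) = √(-4/7 + 8*Z/7) (Y(Z) = √(Z + (-4 + Z)/7) = √(Z + (-4 + Z)*(⅐)) = √(Z + (-4/7 + Z/7)) = √(-4/7 + 8*Z/7))
(-8*(-13))*(Y(V)/(-4)) = (-8*(-13))*((2*√(-7 + 14*(-60))/7)/(-4)) = 104*((2*√(-7 - 840)/7)*(-¼)) = 104*((2*√(-847)/7)*(-¼)) = 104*((2*(11*I*√7)/7)*(-¼)) = 104*((22*I*√7/7)*(-¼)) = 104*(-11*I*√7/14) = -572*I*√7/7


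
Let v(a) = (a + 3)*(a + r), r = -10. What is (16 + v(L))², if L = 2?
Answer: 576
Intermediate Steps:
v(a) = (-10 + a)*(3 + a) (v(a) = (a + 3)*(a - 10) = (3 + a)*(-10 + a) = (-10 + a)*(3 + a))
(16 + v(L))² = (16 + (-30 + 2² - 7*2))² = (16 + (-30 + 4 - 14))² = (16 - 40)² = (-24)² = 576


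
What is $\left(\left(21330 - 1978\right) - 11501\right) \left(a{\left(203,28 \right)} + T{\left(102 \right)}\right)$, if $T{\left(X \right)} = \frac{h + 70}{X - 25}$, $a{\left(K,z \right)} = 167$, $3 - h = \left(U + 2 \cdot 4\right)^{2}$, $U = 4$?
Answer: $\frac{100398588}{77} \approx 1.3039 \cdot 10^{6}$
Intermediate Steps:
$h = -141$ ($h = 3 - \left(4 + 2 \cdot 4\right)^{2} = 3 - \left(4 + 8\right)^{2} = 3 - 12^{2} = 3 - 144 = -141$)
$T{\left(X \right)} = - \frac{71}{-25 + X}$ ($T{\left(X \right)} = \frac{-141 + 70}{X - 25} = - \frac{71}{-25 + X}$)
$\left(\left(21330 - 1978\right) - 11501\right) \left(a{\left(203,28 \right)} + T{\left(102 \right)}\right) = \left(\left(21330 - 1978\right) - 11501\right) \left(167 - \frac{71}{-25 + 102}\right) = \left(19352 - 11501\right) \left(167 - \frac{71}{77}\right) = 7851 \left(167 - \frac{71}{77}\right) = 7851 \cdot \frac{12788}{77} = \frac{100398588}{77}$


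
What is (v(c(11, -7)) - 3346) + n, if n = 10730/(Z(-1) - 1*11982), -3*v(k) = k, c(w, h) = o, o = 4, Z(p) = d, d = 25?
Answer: -120104384/35871 ≈ -3348.2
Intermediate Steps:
Z(p) = 25
c(w, h) = 4
v(k) = -k/3
n = -10730/11957 (n = 10730/(25 - 1*11982) = 10730/(25 - 11982) = 10730/(-11957) = 10730*(-1/11957) = -10730/11957 ≈ -0.89738)
(v(c(11, -7)) - 3346) + n = (-⅓*4 - 3346) - 10730/11957 = (-4/3 - 3346) - 10730/11957 = -10042/3 - 10730/11957 = -120104384/35871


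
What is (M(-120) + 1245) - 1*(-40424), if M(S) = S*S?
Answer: 56069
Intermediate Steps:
M(S) = S**2
(M(-120) + 1245) - 1*(-40424) = ((-120)**2 + 1245) - 1*(-40424) = (14400 + 1245) + 40424 = 15645 + 40424 = 56069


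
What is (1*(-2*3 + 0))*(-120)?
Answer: 720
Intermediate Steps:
(1*(-2*3 + 0))*(-120) = (1*(-6 + 0))*(-120) = (1*(-6))*(-120) = -6*(-120) = 720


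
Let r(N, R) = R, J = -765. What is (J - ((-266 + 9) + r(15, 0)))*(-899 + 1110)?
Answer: -107188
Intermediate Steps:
(J - ((-266 + 9) + r(15, 0)))*(-899 + 1110) = (-765 - ((-266 + 9) + 0))*(-899 + 1110) = (-765 - (-257 + 0))*211 = (-765 - 1*(-257))*211 = (-765 + 257)*211 = -508*211 = -107188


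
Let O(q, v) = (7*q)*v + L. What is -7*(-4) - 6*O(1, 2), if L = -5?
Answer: -26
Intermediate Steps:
O(q, v) = -5 + 7*q*v (O(q, v) = (7*q)*v - 5 = 7*q*v - 5 = -5 + 7*q*v)
-7*(-4) - 6*O(1, 2) = -7*(-4) - 6*(-5 + 7*1*2) = 28 - 6*(-5 + 14) = 28 - 6*9 = 28 - 54 = -26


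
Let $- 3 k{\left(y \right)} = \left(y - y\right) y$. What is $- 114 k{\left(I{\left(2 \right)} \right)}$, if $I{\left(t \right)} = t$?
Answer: $0$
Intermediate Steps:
$k{\left(y \right)} = 0$ ($k{\left(y \right)} = - \frac{\left(y - y\right) y}{3} = - \frac{0 y}{3} = \left(- \frac{1}{3}\right) 0 = 0$)
$- 114 k{\left(I{\left(2 \right)} \right)} = \left(-114\right) 0 = 0$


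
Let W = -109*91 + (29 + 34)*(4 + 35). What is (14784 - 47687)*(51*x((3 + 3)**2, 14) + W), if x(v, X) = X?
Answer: 222029444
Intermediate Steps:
W = -7462 (W = -9919 + 63*39 = -9919 + 2457 = -7462)
(14784 - 47687)*(51*x((3 + 3)**2, 14) + W) = (14784 - 47687)*(51*14 - 7462) = -32903*(714 - 7462) = -32903*(-6748) = 222029444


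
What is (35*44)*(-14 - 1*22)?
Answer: -55440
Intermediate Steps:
(35*44)*(-14 - 1*22) = 1540*(-14 - 22) = 1540*(-36) = -55440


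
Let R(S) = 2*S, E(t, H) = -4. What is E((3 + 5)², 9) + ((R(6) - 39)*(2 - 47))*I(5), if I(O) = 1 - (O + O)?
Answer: -10939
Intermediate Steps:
I(O) = 1 - 2*O
E((3 + 5)², 9) + ((R(6) - 39)*(2 - 47))*I(5) = -4 + ((2*6 - 39)*(2 - 47))*(1 - 2*5) = -4 + ((12 - 39)*(-45))*(1 - 10) = -4 - 27*(-45)*(-9) = -4 + 1215*(-9) = -4 - 10935 = -10939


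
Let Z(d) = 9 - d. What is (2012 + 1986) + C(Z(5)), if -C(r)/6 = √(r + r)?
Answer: 3998 - 12*√2 ≈ 3981.0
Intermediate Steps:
C(r) = -6*√2*√r (C(r) = -6*√(r + r) = -6*√2*√r)
(2012 + 1986) + C(Z(5)) = (2012 + 1986) - 6*√2*√(9 - 1*5) = 3998 - 6*√2*√(9 - 5) = 3998 - 6*√2*√4 = 3998 - 6*√2*2 = 3998 - 12*√2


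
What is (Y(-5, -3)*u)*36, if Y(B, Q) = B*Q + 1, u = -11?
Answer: -6336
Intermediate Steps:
Y(B, Q) = 1 + B*Q
(Y(-5, -3)*u)*36 = ((1 - 5*(-3))*(-11))*36 = ((1 + 15)*(-11))*36 = (16*(-11))*36 = -176*36 = -6336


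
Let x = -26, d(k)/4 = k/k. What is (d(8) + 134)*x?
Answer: -3588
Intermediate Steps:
d(k) = 4 (d(k) = 4*(k/k) = 4*1 = 4)
(d(8) + 134)*x = (4 + 134)*(-26) = 138*(-26) = -3588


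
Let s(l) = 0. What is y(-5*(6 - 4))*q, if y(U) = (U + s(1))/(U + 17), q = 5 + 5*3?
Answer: -200/7 ≈ -28.571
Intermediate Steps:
q = 20 (q = 5 + 15 = 20)
y(U) = U/(17 + U) (y(U) = (U + 0)/(U + 17) = U/(17 + U))
y(-5*(6 - 4))*q = ((-5*(6 - 4))/(17 - 5*(6 - 4)))*20 = ((-5*2)/(17 - 5*2))*20 = -10/(17 - 10)*20 = -10/7*20 = -200/7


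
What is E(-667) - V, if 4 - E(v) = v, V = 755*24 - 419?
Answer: -17030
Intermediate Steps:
V = 17701 (V = 18120 - 419 = 17701)
E(v) = 4 - v
E(-667) - V = (4 - 1*(-667)) - 1*17701 = (4 + 667) - 17701 = 671 - 17701 = -17030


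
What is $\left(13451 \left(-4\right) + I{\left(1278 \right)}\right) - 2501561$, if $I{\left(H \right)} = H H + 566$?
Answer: $-921515$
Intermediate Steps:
$I{\left(H \right)} = 566 + H^{2}$ ($I{\left(H \right)} = H^{2} + 566 = 566 + H^{2}$)
$\left(13451 \left(-4\right) + I{\left(1278 \right)}\right) - 2501561 = \left(13451 \left(-4\right) + \left(566 + 1278^{2}\right)\right) - 2501561 = \left(-53804 + \left(566 + 1633284\right)\right) - 2501561 = \left(-53804 + 1633850\right) - 2501561 = 1580046 - 2501561 = -921515$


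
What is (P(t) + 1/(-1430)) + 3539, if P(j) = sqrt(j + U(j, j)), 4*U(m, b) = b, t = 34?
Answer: 5060769/1430 + sqrt(170)/2 ≈ 3545.5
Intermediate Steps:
U(m, b) = b/4
P(j) = sqrt(5)*sqrt(j)/2 (P(j) = sqrt(j + j/4) = sqrt(5*j/4) = sqrt(5)*sqrt(j)/2)
(P(t) + 1/(-1430)) + 3539 = (sqrt(5)*sqrt(34)/2 + 1/(-1430)) + 3539 = (sqrt(170)/2 - 1/1430) + 3539 = (-1/1430 + sqrt(170)/2) + 3539 = 5060769/1430 + sqrt(170)/2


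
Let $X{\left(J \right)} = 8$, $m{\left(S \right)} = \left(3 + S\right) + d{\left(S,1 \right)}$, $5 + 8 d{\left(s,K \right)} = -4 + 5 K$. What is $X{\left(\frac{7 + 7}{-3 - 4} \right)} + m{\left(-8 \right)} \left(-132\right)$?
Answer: $734$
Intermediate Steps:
$d{\left(s,K \right)} = - \frac{9}{8} + \frac{5 K}{8}$ ($d{\left(s,K \right)} = - \frac{5}{8} + \frac{-4 + 5 K}{8} = - \frac{5}{8} + \left(- \frac{1}{2} + \frac{5 K}{8}\right) = - \frac{9}{8} + \frac{5 K}{8}$)
$m{\left(S \right)} = \frac{5}{2} + S$ ($m{\left(S \right)} = \left(3 + S\right) + \left(- \frac{9}{8} + \frac{5}{8} \cdot 1\right) = \left(3 + S\right) + \left(- \frac{9}{8} + \frac{5}{8}\right) = \left(3 + S\right) - \frac{1}{2} = \frac{5}{2} + S$)
$X{\left(\frac{7 + 7}{-3 - 4} \right)} + m{\left(-8 \right)} \left(-132\right) = 8 + \left(\frac{5}{2} - 8\right) \left(-132\right) = 8 - -726 = 8 + 726 = 734$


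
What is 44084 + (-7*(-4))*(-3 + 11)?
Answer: 44308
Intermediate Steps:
44084 + (-7*(-4))*(-3 + 11) = 44084 + 28*8 = 44084 + 224 = 44308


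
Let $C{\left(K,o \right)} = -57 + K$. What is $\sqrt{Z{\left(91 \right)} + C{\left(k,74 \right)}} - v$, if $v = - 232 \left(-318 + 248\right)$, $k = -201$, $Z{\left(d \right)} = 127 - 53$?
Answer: $-16240 + 2 i \sqrt{46} \approx -16240.0 + 13.565 i$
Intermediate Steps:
$Z{\left(d \right)} = 74$ ($Z{\left(d \right)} = 127 - 53 = 74$)
$v = 16240$ ($v = \left(-232\right) \left(-70\right) = 16240$)
$\sqrt{Z{\left(91 \right)} + C{\left(k,74 \right)}} - v = \sqrt{74 - 258} - 16240 = \sqrt{-184} - 16240 = 2 i \sqrt{46} - 16240 = -16240 + 2 i \sqrt{46}$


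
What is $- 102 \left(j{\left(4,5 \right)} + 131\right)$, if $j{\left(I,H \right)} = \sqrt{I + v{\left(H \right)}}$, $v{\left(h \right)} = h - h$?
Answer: $-13566$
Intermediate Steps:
$v{\left(h \right)} = 0$
$j{\left(I,H \right)} = \sqrt{I}$ ($j{\left(I,H \right)} = \sqrt{I + 0} = \sqrt{I}$)
$- 102 \left(j{\left(4,5 \right)} + 131\right) = - 102 \left(\sqrt{4} + 131\right) = - 102 \left(2 + 131\right) = \left(-102\right) 133 = -13566$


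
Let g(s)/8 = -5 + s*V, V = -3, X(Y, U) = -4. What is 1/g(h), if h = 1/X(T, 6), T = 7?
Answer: -1/34 ≈ -0.029412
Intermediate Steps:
h = -1/4 (h = 1/(-4) = -1/4 ≈ -0.25000)
g(s) = -40 - 24*s (g(s) = 8*(-5 + s*(-3)) = 8*(-5 - 3*s) = -40 - 24*s)
1/g(h) = 1/(-40 - 24*(-1/4)) = 1/(-40 + 6) = 1/(-34) = -1/34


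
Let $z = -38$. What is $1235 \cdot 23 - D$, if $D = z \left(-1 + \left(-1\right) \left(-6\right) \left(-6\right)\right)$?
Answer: $26999$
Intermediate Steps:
$D = 1406$ ($D = - 38 \left(-1 + \left(-1\right) \left(-6\right) \left(-6\right)\right) = - 38 \left(-1 + 6 \left(-6\right)\right) = - 38 \left(-1 - 36\right) = \left(-38\right) \left(-37\right) = 1406$)
$1235 \cdot 23 - D = 1235 \cdot 23 - 1406 = 28405 - 1406 = 26999$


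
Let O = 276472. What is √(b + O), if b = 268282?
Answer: √544754 ≈ 738.07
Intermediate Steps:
√(b + O) = √(268282 + 276472) = √544754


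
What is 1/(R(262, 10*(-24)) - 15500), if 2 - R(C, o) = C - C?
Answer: -1/15498 ≈ -6.4524e-5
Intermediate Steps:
R(C, o) = 2 (R(C, o) = 2 - (C - C) = 2 - 1*0 = 2 + 0 = 2)
1/(R(262, 10*(-24)) - 15500) = 1/(2 - 15500) = 1/(-15498) = -1/15498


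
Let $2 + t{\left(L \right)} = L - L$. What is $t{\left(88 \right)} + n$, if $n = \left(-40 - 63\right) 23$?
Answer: $-2371$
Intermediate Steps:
$t{\left(L \right)} = -2$ ($t{\left(L \right)} = -2 + \left(L - L\right) = -2 + 0 = -2$)
$n = -2369$ ($n = \left(-103\right) 23 = -2369$)
$t{\left(88 \right)} + n = -2 - 2369 = -2371$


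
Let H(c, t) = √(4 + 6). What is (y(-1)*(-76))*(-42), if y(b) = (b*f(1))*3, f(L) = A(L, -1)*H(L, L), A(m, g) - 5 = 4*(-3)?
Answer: 67032*√10 ≈ 2.1197e+5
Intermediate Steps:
H(c, t) = √10
A(m, g) = -7 (A(m, g) = 5 + 4*(-3) = 5 - 12 = -7)
f(L) = -7*√10
y(b) = -21*b*√10 (y(b) = (b*(-7*√10))*3 = -7*b*√10*3 = -21*b*√10)
(y(-1)*(-76))*(-42) = (-21*(-1)*√10*(-76))*(-42) = ((21*√10)*(-76))*(-42) = -1596*√10*(-42) = 67032*√10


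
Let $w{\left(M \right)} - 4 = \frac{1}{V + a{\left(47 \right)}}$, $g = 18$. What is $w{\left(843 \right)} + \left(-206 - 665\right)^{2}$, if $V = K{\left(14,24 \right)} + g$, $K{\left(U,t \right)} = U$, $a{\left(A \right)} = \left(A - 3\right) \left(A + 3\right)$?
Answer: $\frac{1693295641}{2232} \approx 7.5865 \cdot 10^{5}$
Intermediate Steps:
$a{\left(A \right)} = \left(-3 + A\right) \left(3 + A\right)$
$V = 32$ ($V = 14 + 18 = 32$)
$w{\left(M \right)} = \frac{8929}{2232}$ ($w{\left(M \right)} = 4 + \frac{1}{32 - \left(9 - 47^{2}\right)} = 4 + \frac{1}{32 + \left(-9 + 2209\right)} = 4 + \frac{1}{32 + 2200} = 4 + \frac{1}{2232} = \frac{8929}{2232}$)
$w{\left(843 \right)} + \left(-206 - 665\right)^{2} = \frac{8929}{2232} + \left(-206 - 665\right)^{2} = \frac{8929}{2232} + \left(-871\right)^{2} = \frac{8929}{2232} + 758641 = \frac{1693295641}{2232}$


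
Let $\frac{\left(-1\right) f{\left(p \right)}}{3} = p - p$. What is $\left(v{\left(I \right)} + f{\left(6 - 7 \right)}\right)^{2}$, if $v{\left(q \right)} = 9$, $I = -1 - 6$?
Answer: $81$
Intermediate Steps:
$f{\left(p \right)} = 0$ ($f{\left(p \right)} = - 3 \left(p - p\right) = \left(-3\right) 0 = 0$)
$I = -7$
$\left(v{\left(I \right)} + f{\left(6 - 7 \right)}\right)^{2} = \left(9 + 0\right)^{2} = 9^{2} = 81$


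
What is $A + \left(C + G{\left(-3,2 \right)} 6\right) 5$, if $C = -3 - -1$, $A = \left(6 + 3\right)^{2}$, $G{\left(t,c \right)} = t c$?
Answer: $-109$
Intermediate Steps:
$G{\left(t,c \right)} = c t$
$A = 81$ ($A = 9^{2} = 81$)
$C = -2$ ($C = -3 + \left(-1 + 2\right) = -3 + 1 = -2$)
$A + \left(C + G{\left(-3,2 \right)} 6\right) 5 = 81 + \left(-2 + 2 \left(-3\right) 6\right) 5 = 81 + \left(-2 - 36\right) 5 = 81 - 190 = -109$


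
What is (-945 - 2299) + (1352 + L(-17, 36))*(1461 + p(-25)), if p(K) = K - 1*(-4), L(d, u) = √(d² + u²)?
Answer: 1943636 + 1440*√1585 ≈ 2.0010e+6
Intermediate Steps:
p(K) = 4 + K (p(K) = K + 4 = 4 + K)
(-945 - 2299) + (1352 + L(-17, 36))*(1461 + p(-25)) = (-945 - 2299) + (1352 + √((-17)² + 36²))*(1461 + (4 - 25)) = -3244 + (1352 + √(289 + 1296))*(1461 - 21) = -3244 + (1352 + √1585)*1440 = -3244 + (1946880 + 1440*√1585) = 1943636 + 1440*√1585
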